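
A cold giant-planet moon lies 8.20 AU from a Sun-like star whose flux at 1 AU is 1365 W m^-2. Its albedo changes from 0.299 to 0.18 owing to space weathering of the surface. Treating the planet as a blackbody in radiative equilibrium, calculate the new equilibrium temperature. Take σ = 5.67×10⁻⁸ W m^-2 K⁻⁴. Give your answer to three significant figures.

92.6 K

Flux at the orbit: S = 1365/(8.20)² = 20.30 W m^-2.
With the new albedo, S(1−α₂)/4 = 4.162 W m^-2, so T₂ = 92.56 K.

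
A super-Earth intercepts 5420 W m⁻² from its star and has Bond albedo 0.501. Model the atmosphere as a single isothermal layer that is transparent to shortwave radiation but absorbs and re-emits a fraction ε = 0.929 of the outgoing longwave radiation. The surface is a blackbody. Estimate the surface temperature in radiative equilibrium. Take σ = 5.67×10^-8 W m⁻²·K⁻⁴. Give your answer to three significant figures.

386 K

The planet radiates to space at T_e = [S(1−α)/(4σ)]^(1/4) = 330.5 K.
The surface balance (absorbed SW + ε·downward IR = σT_s⁴) with T_a⁴ = T_s⁴/2 reduces to T_s = T_e·[2/(2−ε)]^¼ = 386.3 K.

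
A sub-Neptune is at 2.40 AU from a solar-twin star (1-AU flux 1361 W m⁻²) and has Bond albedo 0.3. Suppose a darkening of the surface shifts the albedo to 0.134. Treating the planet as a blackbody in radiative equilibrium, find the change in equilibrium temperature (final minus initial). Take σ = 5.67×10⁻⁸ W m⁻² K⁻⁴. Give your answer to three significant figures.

8.98 kelvin

By the inverse-square law, S = 1361/2.40² = 236.3 W m⁻².
With α = 0.3, T₁ = 164.3 K.
With α = 0.134, T₂ = 173.3 K.
ΔT = T₂ − T₁ = 8.979 K.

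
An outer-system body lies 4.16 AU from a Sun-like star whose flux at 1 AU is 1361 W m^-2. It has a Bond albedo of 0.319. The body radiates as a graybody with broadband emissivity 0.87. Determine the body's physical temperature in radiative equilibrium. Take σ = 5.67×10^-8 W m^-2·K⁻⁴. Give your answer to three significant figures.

128 K

By the inverse-square law, S = 1361/4.16² = 78.65 W m^-2.
Averaging over the sphere, the absorbed flux is S(1−α)/4 = 13.39 W m^-2.
Radiative balance εσT⁴ = 13.39 gives T = [13.39/(0.87·σ)]^(1/4) = 128.4 K.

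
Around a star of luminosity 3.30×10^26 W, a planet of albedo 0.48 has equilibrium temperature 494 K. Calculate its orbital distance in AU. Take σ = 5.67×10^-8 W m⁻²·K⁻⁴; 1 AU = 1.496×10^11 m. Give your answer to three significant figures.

0.213 AU

Required flux: S = 4σT⁴/(1−α) = 25970 W m⁻².
S = L/(4πd²) → d = √(L/4πS) = √(3.30×10^26/(4π·25970)) = 3.180×10^10 m = 0.2125 AU.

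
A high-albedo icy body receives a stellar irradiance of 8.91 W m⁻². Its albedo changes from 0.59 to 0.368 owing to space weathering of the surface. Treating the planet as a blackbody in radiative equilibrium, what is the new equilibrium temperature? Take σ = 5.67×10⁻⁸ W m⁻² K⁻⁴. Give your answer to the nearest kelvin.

T₂ = [S(1−α₂)/(4σ)]^(1/4) = [8.910·0.632/(4σ)]^(1/4) = 70.59 K.

71 kelvin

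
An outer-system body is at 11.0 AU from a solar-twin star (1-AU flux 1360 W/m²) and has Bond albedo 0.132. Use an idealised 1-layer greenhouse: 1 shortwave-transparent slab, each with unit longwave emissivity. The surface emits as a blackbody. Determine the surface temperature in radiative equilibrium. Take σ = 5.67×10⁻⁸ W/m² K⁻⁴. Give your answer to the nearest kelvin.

By the inverse-square law, S = 1360/11.0² = 11.24 W/m².
The effective emission temperature is T_e = [S(1−α)/(4σ)]^¼ = 80.99 K.
For an N-layer opaque stack, T_s⁴ = (N+1)T_e⁴, hence T_s = (2)^(1/4)×80.99 K = 96.31 K.

96 K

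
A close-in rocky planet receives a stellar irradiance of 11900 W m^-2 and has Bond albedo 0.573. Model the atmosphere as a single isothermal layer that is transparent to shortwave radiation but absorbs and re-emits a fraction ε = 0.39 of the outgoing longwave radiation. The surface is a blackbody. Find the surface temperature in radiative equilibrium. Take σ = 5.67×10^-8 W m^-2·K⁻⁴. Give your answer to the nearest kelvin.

Effective emission temperature (TOA balance): σT_e⁴ = S(1−α)/4 = 1270 W m^-2 → T_e = 386.9 K.
Surface balance with a leaky layer gives σT_s⁴ = σT_e⁴·2/(2−ε), so T_s = T_e·[2/(2−0.39)]^(1/4) = 408.4 K.

408 K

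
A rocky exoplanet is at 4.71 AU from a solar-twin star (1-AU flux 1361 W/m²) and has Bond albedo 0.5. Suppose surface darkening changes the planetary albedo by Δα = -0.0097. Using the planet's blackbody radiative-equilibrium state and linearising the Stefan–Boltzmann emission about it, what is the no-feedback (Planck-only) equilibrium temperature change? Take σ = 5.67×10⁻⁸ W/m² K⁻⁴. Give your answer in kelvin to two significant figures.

0.52 K

Flux at the orbit: S = 1361/(4.71)² = 61.35 W/m².
Unperturbed T_e = [61.35·(1−0.5)/(4σ)]^¼ = 107.8 K.
The change in absorbed flux is Δ[S(1−α)/4] = −SΔα/4 = 0.1488 W/m².
Planck response: λ_P = 4σT_e³ = 4·5.67×10⁻⁸·(107.8)³ = 0.2844 W/m²/K.
Hence the no-feedback warming is ΔF/(4σT_e³) = 0.523 K.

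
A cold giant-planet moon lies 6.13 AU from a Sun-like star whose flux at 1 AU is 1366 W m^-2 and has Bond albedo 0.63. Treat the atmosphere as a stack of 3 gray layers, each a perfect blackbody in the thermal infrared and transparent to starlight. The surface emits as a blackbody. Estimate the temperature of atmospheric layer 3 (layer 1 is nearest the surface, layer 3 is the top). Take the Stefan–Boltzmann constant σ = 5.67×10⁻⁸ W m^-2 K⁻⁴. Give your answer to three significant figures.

Irradiance scales as 1/d², so S = 1366 W m^-2 × (1/6.13)² = 36.35 W m^-2.
The effective emission temperature is T_e = [S(1−α)/(4σ)]^¼ = 87.76 K.
In the N-layer model, layer k (counted from the surface) has T_k = (N+1−k)^(1/4)·T_e.
With k = 3: T_3 = (3+1−3)^¼·87.76 K = 87.76 K.

87.8 K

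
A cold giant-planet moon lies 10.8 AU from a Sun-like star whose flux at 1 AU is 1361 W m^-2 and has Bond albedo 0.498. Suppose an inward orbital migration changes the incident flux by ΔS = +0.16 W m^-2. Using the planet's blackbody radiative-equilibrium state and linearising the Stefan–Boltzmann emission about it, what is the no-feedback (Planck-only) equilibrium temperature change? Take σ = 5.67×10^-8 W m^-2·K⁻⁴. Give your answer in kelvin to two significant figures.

0.24 K

By the inverse-square law, S = 1361/10.8² = 11.67 W m^-2.
Unperturbed T_e = [11.67·(1−0.498)/(4σ)]^¼ = 71.29 K.
TOA radiative forcing: ΔF = (1−α)ΔS/4 = 0.502·(+0.16)/4 = 0.02008 W m^-2.
Linearising σT⁴ gives d(σT⁴)/dT = 4σT_e³ = 0.08217 W m^-2 per K.
So ΔT₀ = 0.02008/0.08217 = 0.244 K.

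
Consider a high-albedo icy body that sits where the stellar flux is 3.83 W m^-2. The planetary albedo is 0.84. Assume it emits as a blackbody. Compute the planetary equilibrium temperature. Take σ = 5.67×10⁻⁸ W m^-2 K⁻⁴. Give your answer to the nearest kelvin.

The planet absorbs (1−α)S over its disc πR² and re-emits over 4πR², so the mean absorbed flux is (1−0.84)·3.830/4 = 0.1532 W m^-2.
Balancing against σT⁴: T = (0.1532/5.67×10⁻⁸)^(1/4) = 40.54 K.

41 K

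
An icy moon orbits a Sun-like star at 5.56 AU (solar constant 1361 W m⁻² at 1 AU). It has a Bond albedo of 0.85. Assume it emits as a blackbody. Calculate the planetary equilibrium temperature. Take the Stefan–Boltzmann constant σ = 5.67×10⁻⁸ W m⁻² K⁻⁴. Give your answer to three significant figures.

73.5 K

Irradiance scales as 1/d², so S = 1361 W m⁻² × (1/5.56)² = 44.03 W m⁻².
Absorbed flux (global mean): S(1−α)/4 = 44.03·0.15/4 = 1.651 W m⁻².
In equilibrium σT⁴ equals this, so T = 73.46 K.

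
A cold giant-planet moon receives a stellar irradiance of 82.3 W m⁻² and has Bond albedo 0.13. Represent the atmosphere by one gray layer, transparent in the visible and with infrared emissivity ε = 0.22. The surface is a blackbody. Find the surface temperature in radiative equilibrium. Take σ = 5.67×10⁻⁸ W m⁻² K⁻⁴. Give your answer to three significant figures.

The planet radiates to space at T_e = [S(1−α)/(4σ)]^(1/4) = 133.3 K.
Surface balance with a leaky layer gives σT_s⁴ = σT_e⁴·2/(2−ε), so T_s = T_e·[2/(2−0.22)]^(1/4) = 137.2 K.

137 K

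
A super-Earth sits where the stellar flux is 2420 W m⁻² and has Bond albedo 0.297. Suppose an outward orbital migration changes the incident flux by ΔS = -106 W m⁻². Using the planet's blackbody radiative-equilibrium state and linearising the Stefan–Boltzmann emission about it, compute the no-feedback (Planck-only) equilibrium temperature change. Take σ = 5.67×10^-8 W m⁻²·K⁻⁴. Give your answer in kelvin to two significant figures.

Unperturbed T_e = [2420·(1−0.297)/(4σ)]^¼ = 294.3 K.
TOA radiative forcing: ΔF = (1−α)ΔS/4 = 0.703·(-106)/4 = -18.63 W m⁻².
Planck response: λ_P = 4σT_e³ = 4·5.67×10⁻⁸·(294.3)³ = 5.781 W m⁻²/K.
Hence the no-feedback warming is ΔF/(4σT_e³) = -3.22 K.

-3.2 K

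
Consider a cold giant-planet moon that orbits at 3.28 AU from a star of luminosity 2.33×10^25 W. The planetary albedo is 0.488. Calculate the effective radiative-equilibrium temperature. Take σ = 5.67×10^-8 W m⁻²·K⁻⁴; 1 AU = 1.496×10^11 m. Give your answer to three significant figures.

64.6 kelvin

Orbital distance: d = 3.28 AU = 4.907×10^11 m.
Spreading L over a sphere of radius d: S = 2.33×10^25/(4π·4.91×10^11²) = 7.701 W m⁻².
Absorbed flux (global mean): S(1−α)/4 = 7.701·0.512/4 = 0.9857 W m⁻².
Balancing against σT⁴: T = (0.9857/5.67×10⁻⁸)^(1/4) = 64.57 K.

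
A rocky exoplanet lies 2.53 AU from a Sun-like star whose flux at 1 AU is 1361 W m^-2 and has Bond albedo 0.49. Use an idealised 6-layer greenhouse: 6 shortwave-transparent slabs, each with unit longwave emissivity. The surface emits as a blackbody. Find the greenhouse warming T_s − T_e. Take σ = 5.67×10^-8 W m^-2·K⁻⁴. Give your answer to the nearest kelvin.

By the inverse-square law, S = 1361/2.53² = 212.6 W m^-2.
Top-of-atmosphere balance: σT_e⁴ = S(1−α)/4 = 27.11 W m^-2 → T_e = 147.9 K.
T_s = (N+1)^(1/4)·T_e = 240.5 K.
So the greenhouse effect raises the surface by 240.5 − 147.9 = 92.65 K.

93 K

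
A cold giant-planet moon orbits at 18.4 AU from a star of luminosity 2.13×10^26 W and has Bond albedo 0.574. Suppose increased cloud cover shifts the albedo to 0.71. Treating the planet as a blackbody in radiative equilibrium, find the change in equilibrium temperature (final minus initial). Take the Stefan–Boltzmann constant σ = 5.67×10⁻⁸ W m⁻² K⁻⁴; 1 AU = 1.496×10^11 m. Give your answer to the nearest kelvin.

Orbital distance: d = 18.4 AU = 2.753×10^12 m.
Spreading L over a sphere of radius d: S = 2.13×10^26/(4π·2.75×10^12²) = 2.237 W m⁻².
With α = 0.574, T₁ = 45.28 K.
After:  T₂ = [2.237·0.29/(4σ)]^(1/4) = 41.13 K.
Change: 41.13 − 45.28 = -4.150 K.

-4 K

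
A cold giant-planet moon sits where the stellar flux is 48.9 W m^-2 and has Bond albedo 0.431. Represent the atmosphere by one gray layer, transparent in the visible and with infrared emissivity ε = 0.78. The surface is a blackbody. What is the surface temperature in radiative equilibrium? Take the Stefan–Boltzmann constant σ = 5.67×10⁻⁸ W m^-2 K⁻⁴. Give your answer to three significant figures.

119 K

Effective emission temperature (TOA balance): σT_e⁴ = S(1−α)/4 = 6.956 W m^-2 → T_e = 105.2 K.
For a single slab of emissivity ε, T_s⁴ = 2T_e⁴/(2−ε); thus T_s = 105.2·(1.639)^(1/4) = 119.1 K.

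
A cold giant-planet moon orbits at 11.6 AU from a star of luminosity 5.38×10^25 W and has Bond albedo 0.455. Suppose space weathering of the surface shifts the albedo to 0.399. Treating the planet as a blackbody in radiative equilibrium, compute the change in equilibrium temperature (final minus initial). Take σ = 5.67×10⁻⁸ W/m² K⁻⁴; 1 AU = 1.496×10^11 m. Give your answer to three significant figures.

d = 11.6 × 1.496×10^11 m = 1.735×10^12 m.
Spreading L over a sphere of radius d: S = 5.38×10^25/(4π·1.74×10^12²) = 1.422 W/m².
Initial: T₁ = [S(1−0.455)/(4σ)]^(1/4) = 42.99 K.
After:  T₂ = [1.422·0.601/(4σ)]^(1/4) = 44.06 K.
Change: 44.06 − 42.99 = 1.064 K.

1.06 kelvin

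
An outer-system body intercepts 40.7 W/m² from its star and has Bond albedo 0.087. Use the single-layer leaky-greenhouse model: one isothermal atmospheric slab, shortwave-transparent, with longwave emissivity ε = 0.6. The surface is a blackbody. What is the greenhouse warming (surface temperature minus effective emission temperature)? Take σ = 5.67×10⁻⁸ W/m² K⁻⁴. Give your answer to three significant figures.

At the top of the atmosphere, σT_e⁴ = S(1−α)/4 = 9.290 W/m², giving T_e = 113.1 K.
Surface balance with a leaky layer gives σT_s⁴ = σT_e⁴·2/(2−ε), so T_s = T_e·[2/(2−0.6)]^(1/4) = 123.7 K.
T_s − T_e = 123.7 − 113.1 = 10.55 K.

10.6 kelvin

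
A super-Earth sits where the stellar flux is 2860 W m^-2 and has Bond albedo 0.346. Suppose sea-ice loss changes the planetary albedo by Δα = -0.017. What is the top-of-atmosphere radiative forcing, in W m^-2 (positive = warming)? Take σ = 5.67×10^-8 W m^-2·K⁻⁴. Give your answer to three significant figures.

TOA radiative forcing: ΔF = −S·Δα/4 = −2860·(-0.017)/4 = 12.16 W m^-2.

12.2 W m^-2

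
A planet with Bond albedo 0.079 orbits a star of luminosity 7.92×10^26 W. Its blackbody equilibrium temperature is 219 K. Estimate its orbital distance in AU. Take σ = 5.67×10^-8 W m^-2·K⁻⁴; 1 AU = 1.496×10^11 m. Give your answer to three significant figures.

2.23 AU

Energy balance gives S = 4σT⁴/(1−α) = 566.4 W m^-2.
From L = 4πd²S, d = √(7.92×10^26/(4π·566.4)) = 3.336×10^11 m = 2.230 AU.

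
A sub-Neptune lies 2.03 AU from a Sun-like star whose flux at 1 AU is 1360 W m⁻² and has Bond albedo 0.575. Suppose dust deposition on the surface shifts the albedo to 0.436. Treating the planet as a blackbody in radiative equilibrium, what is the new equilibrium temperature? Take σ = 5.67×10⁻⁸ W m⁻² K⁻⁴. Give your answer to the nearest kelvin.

Flux at the orbit: S = 1360/(2.03)² = 330.0 W m⁻².
With the new albedo, S(1−α₂)/4 = 46.53 W m⁻², so T₂ = 169.3 K.

169 kelvin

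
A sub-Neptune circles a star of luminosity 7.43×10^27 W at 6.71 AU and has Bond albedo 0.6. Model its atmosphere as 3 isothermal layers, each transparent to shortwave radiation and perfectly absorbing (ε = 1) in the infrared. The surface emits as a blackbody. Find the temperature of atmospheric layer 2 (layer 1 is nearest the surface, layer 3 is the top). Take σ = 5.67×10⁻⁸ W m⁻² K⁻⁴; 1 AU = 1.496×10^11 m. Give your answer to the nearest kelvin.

213 kelvin

Orbital distance: d = 6.71 AU = 1.004×10^12 m.
Spreading L over a sphere of radius d: S = 7.43×10^27/(4π·1.00×10^12²) = 586.8 W m⁻².
The effective emission temperature is T_e = [S(1−α)/(4σ)]^¼ = 179.4 K.
The net upward flux σT_e⁴ is constant between every pair of levels, so T_k⁴ = (N+1−k)T_e⁴.
T_2 = (2)^(1/4)·179.4 = 213.3 K.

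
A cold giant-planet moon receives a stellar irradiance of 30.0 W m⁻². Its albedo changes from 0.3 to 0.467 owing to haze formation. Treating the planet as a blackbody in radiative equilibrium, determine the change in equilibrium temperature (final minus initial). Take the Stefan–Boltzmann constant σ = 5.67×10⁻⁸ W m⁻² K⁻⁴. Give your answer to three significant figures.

With α = 0.3, T₁ = 98.09 K.
After:  T₂ = [30.00·0.533/(4σ)]^(1/4) = 91.63 K.
ΔT = T₂ − T₁ = -6.461 K.

-6.46 K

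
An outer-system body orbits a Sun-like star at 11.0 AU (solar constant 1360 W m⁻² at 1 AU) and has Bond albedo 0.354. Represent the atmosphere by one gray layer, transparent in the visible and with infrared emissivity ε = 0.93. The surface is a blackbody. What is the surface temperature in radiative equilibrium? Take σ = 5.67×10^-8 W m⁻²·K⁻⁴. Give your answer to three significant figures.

88.0 K

By the inverse-square law, S = 1360/11.0² = 11.24 W m⁻².
The planet radiates to space at T_e = [S(1−α)/(4σ)]^(1/4) = 75.22 K.
Surface balance with a leaky layer gives σT_s⁴ = σT_e⁴·2/(2−ε), so T_s = T_e·[2/(2−0.93)]^(1/4) = 87.95 K.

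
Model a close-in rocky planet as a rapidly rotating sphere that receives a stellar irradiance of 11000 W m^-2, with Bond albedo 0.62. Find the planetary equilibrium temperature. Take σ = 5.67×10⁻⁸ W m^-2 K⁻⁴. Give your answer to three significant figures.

368 K

Averaging over the sphere, the absorbed flux is S(1−α)/4 = 1045 W m^-2.
In equilibrium σT⁴ equals this, so T = 368.5 K.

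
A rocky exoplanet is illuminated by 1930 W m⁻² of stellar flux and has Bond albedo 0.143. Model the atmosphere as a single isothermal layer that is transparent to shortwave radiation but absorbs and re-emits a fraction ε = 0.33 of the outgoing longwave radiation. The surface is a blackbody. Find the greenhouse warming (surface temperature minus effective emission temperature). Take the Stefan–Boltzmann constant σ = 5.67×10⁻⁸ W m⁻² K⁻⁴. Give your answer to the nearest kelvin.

At the top of the atmosphere, σT_e⁴ = S(1−α)/4 = 413.5 W m⁻², giving T_e = 292.2 K.
For a single slab of emissivity ε, T_s⁴ = 2T_e⁴/(2−ε); thus T_s = 292.2·(1.198)^(1/4) = 305.7 K.
The atmosphere warms the surface by 13.48 K.

13 kelvin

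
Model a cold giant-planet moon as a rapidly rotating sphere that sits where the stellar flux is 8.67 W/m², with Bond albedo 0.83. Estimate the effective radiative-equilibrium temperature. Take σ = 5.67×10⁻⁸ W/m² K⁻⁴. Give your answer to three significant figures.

50.5 K

The planet absorbs (1−α)S over its disc πR² and re-emits over 4πR², so the mean absorbed flux is (1−0.83)·8.670/4 = 0.3685 W/m².
In equilibrium σT⁴ equals this, so T = 50.49 K.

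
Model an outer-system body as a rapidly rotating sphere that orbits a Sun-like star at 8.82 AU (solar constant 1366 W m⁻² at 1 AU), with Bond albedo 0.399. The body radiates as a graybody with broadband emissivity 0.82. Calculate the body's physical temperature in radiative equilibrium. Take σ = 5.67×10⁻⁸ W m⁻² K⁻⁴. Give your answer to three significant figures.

86.8 kelvin

Irradiance scales as 1/d², so S = 1366 W m⁻² × (1/8.82)² = 17.56 W m⁻².
The planet absorbs (1−α)S over its disc πR² and re-emits over 4πR², so the mean absorbed flux is (1−0.399)·17.56/4 = 2.638 W m⁻².
Equating to εσT⁴ with ε = 0.82: T = (2.638/0.82σ)^(1/4) = 86.79 K.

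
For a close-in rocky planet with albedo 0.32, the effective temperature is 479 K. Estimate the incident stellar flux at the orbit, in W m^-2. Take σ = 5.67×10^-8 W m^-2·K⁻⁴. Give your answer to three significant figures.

17600 W m^-2

Invert the energy balance for S: S = 4σT⁴/(1−α).
The emitted flux is σT⁴ = 2985 W m^-2.
So S = 4×2985/(1−0.32) = 17560 W m^-2.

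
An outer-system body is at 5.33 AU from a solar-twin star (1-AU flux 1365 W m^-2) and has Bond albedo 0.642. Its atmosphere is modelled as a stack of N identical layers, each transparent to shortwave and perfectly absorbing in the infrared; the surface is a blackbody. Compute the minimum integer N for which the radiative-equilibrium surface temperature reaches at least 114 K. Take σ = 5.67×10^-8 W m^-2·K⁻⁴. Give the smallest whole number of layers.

2

Irradiance scales as 1/d², so S = 1365 W m^-2 × (1/5.33)² = 48.05 W m^-2.
The effective emission temperature is T_e = [S(1−α)/(4σ)]^¼ = 93.32 K.
Since T_s⁴ = (N+1)T_e⁴, we need N ≥ (T_s/T_e)⁴ − 1 = 1.227.
Rounding up, N = 2.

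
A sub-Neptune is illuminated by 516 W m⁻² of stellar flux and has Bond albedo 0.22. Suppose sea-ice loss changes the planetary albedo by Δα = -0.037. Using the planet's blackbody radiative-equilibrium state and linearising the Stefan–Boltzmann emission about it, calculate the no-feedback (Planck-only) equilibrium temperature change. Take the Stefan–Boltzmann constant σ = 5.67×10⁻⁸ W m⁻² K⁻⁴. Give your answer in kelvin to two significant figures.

2.4 kelvin

Reference equilibrium: T_e = [S(1−α)/(4σ)]^(1/4) = 205.2 K.
ΔF = −(S/4)Δα = −(516.0/4)×(-0.037) = 4.773 W m⁻².
Planck response: λ_P = 4σT_e³ = 4·5.67×10⁻⁸·(205.2)³ = 1.961 W m⁻²/K.
ΔT₀ = ΔF/λ_P = 4.773/1.961 = 2.43 K.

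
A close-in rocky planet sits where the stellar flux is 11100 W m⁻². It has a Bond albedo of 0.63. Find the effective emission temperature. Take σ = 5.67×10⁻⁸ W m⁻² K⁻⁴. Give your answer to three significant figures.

367 K

Absorbed flux (global mean): S(1−α)/4 = 11100·0.37/4 = 1027 W m⁻².
Set σT⁴ = 1027 → T = (1027/σ)^(1/4) = 366.8 K.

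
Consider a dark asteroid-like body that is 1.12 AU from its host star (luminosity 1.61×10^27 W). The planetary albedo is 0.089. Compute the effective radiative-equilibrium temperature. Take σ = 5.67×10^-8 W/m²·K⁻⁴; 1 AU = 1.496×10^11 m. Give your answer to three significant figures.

368 K

Orbital distance: d = 1.12 AU = 1.676×10^11 m.
Spreading L over a sphere of radius d: S = 1.61×10^27/(4π·1.68×10^11²) = 4564 W/m².
The planet absorbs (1−α)S over its disc πR² and re-emits over 4πR², so the mean absorbed flux is (1−0.089)·4564/4 = 1039 W/m².
Balancing against σT⁴: T = (1039/5.67×10⁻⁸)^(1/4) = 368.0 K.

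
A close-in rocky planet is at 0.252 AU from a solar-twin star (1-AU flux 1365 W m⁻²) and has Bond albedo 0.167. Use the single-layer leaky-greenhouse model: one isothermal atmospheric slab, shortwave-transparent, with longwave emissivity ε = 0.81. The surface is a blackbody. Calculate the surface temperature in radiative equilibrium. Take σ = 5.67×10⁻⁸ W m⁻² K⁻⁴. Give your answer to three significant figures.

604 K

Flux at the orbit: S = 1365/(0.252)² = 21490 W m⁻².
At the top of the atmosphere, σT_e⁴ = S(1−α)/4 = 4476 W m⁻², giving T_e = 530.1 K.
The surface balance (absorbed SW + ε·downward IR = σT_s⁴) with T_a⁴ = T_s⁴/2 reduces to T_s = T_e·[2/(2−ε)]^¼ = 603.5 K.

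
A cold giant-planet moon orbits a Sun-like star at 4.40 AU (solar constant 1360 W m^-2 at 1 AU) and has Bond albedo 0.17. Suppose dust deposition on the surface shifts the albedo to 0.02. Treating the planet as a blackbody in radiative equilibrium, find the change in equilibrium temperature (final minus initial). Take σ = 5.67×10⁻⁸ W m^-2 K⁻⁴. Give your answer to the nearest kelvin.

5 kelvin

By the inverse-square law, S = 1360/4.40² = 70.25 W m^-2.
With α = 0.17, T₁ = 126.6 K.
After:  T₂ = [70.25·0.98/(4σ)]^(1/4) = 132.0 K.
ΔT = T₂ − T₁ = 5.370 K.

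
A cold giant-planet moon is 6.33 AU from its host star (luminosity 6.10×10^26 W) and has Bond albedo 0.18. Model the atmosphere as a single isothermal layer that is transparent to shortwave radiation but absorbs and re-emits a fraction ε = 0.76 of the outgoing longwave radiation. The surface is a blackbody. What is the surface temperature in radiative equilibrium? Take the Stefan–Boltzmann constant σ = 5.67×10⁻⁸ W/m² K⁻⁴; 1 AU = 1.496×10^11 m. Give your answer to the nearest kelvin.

133 K

d = 6.33 × 1.496×10^11 m = 9.470×10^11 m.
Flux at the orbit: S = L/(4πd²) = 6.10×10^26/(4π·(9.47×10^11)²) = 54.13 W/m².
At the top of the atmosphere, σT_e⁴ = S(1−α)/4 = 11.10 W/m², giving T_e = 118.3 K.
The surface balance (absorbed SW + ε·downward IR = σT_s⁴) with T_a⁴ = T_s⁴/2 reduces to T_s = T_e·[2/(2−ε)]^¼ = 133.3 K.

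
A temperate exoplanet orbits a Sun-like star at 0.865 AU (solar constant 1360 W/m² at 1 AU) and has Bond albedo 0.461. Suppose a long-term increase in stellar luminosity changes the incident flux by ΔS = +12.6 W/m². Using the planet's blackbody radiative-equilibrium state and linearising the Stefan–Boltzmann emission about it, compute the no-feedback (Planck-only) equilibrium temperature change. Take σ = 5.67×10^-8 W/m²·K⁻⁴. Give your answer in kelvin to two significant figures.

By the inverse-square law, S = 1360/0.865² = 1818 W/m².
Reference equilibrium: T_e = [S(1−α)/(4σ)]^(1/4) = 256.4 K.
TOA radiative forcing: ΔF = (1−α)ΔS/4 = 0.539·(+12.6)/4 = 1.698 W/m².
The Planck feedback parameter is 4σT_e³ = 3.821 W/m²/K.
So ΔT₀ = 1.698/3.821 = 0.444 K.

0.44 kelvin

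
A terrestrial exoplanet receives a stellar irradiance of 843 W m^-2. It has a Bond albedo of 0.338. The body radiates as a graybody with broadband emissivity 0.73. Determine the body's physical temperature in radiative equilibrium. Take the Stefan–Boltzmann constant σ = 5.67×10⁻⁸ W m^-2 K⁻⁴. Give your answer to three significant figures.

241 K

Averaging over the sphere, the absorbed flux is S(1−α)/4 = 139.5 W m^-2.
Radiative balance εσT⁴ = 139.5 gives T = [139.5/(0.73·σ)]^(1/4) = 241.0 K.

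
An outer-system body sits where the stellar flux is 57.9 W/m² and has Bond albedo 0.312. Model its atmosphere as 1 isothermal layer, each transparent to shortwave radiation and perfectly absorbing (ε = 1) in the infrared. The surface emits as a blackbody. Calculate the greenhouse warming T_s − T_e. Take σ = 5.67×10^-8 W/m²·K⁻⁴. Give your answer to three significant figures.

Top-of-atmosphere balance: σT_e⁴ = S(1−α)/4 = 9.959 W/m² → T_e = 115.1 K.
T_s = (N+1)^(1/4)·T_e = 136.9 K.
Warming: T_s − T_e = 21.78 K.

21.8 kelvin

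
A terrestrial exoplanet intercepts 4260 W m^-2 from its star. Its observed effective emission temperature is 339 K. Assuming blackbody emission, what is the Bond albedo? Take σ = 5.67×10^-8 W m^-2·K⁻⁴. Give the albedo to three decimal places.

Rearranging the radiative balance, α = 1 − 4σT⁴/S.
σT⁴ = 748.8 W m^-2, so 4σT⁴ = 2995 W m^-2.
Hence α = 1 − 2995/4260 = 0.2969.

0.297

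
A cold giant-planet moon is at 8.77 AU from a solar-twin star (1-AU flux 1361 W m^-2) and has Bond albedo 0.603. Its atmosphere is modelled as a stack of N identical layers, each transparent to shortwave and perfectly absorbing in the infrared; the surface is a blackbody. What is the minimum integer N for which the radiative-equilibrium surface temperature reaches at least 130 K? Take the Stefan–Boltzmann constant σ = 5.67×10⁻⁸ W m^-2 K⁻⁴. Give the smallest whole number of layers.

9

By the inverse-square law, S = 1361/8.77² = 17.70 W m^-2.
The effective emission temperature is T_e = [S(1−α)/(4σ)]^¼ = 74.60 K.
Since T_s⁴ = (N+1)T_e⁴, we need N ≥ (T_s/T_e)⁴ − 1 = 8.221.
Rounding up, N = 9.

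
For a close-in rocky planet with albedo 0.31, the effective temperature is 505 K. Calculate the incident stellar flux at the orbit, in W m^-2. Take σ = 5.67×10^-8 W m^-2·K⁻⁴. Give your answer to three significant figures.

21400 W m^-2

Invert the energy balance for S: S = 4σT⁴/(1−α).
The emitted flux is σT⁴ = 3688 W m^-2.
So S = 4×3688/(1−0.31) = 21380 W m^-2.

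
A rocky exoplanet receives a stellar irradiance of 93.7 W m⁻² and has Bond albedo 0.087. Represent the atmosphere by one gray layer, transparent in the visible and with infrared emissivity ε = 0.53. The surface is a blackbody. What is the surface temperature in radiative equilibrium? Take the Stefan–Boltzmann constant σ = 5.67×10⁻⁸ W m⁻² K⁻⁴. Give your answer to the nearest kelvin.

151 kelvin

At the top of the atmosphere, σT_e⁴ = S(1−α)/4 = 21.39 W m⁻², giving T_e = 139.4 K.
For a single slab of emissivity ε, T_s⁴ = 2T_e⁴/(2−ε); thus T_s = 139.4·(1.361)^(1/4) = 150.5 K.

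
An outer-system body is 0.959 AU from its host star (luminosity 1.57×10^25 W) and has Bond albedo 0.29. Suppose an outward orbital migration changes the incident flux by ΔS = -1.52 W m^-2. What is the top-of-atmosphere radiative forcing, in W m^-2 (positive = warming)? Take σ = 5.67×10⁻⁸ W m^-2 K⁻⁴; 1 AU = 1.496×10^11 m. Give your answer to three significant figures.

Orbital distance: d = 0.959 AU = 1.435×10^11 m.
Flux at the orbit: S = L/(4πd²) = 1.57×10^25/(4π·(1.43×10^11)²) = 60.70 W m^-2.
TOA radiative forcing: ΔF = (1−α)ΔS/4 = 0.71·(-1.52)/4 = -0.2698 W m^-2.

-0.270 W m^-2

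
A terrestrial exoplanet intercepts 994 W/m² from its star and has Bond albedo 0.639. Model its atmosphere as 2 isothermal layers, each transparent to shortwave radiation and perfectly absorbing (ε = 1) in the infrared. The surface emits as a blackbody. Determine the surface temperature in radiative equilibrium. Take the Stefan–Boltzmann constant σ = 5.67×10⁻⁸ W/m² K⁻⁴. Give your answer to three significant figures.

Top-of-atmosphere balance: σT_e⁴ = S(1−α)/4 = 89.71 W/m² → T_e = 199.4 K.
Layer-by-layer balance gives σT_s⁴ = (N+1)σT_e⁴, so T_s = 3^¼·199.4 = 262.5 K.

262 K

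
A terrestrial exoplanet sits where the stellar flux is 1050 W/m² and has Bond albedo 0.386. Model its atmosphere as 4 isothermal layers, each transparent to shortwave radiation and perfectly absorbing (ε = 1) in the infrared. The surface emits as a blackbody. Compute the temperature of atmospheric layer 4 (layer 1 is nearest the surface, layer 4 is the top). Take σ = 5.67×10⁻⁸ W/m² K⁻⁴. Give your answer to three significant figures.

Top-of-atmosphere balance: σT_e⁴ = S(1−α)/4 = 161.2 W/m² → T_e = 230.9 K.
In the N-layer model, layer k (counted from the surface) has T_k = (N+1−k)^(1/4)·T_e.
T_4 = (1)^(1/4)·230.9 = 230.9 K.

231 kelvin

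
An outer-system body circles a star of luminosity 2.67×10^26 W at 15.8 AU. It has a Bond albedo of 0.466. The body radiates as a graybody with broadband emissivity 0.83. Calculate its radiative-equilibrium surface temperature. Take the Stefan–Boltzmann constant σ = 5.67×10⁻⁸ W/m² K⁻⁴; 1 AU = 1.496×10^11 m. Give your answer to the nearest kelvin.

57 kelvin

d = 15.8 × 1.496×10^11 m = 2.364×10^12 m.
Flux at the orbit: S = L/(4πd²) = 2.67×10^26/(4π·(2.36×10^12)²) = 3.803 W/m².
Absorbed flux (global mean): S(1−α)/4 = 3.803·0.534/4 = 0.5077 W/m².
Equating to εσT⁴ with ε = 0.83: T = (0.5077/0.83σ)^(1/4) = 57.31 K.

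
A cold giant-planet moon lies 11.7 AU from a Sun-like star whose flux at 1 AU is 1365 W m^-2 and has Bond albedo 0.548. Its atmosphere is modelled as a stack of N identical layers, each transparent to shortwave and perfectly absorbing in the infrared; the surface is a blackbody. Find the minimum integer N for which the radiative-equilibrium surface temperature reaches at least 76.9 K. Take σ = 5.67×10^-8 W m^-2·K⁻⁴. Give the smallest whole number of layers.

1

Flux at the orbit: S = 1365/(11.7)² = 9.972 W m^-2.
The effective emission temperature is T_e = [S(1−α)/(4σ)]^¼ = 66.77 K.
Need (N+1)T_e⁴ ≥ T_s⁴, i.e. N+1 ≥ (76.9/66.77)⁴ = 1.760.
The minimum whole number is N = 1.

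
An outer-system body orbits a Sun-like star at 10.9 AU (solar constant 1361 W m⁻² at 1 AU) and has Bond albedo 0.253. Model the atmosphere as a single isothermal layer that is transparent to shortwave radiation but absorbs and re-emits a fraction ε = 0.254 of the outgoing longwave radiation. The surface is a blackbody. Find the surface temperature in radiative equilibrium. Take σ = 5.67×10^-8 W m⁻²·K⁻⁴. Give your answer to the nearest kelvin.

Irradiance scales as 1/d², so S = 1361 W m⁻² × (1/10.9)² = 11.46 W m⁻².
The planet radiates to space at T_e = [S(1−α)/(4σ)]^(1/4) = 78.37 K.
The surface balance (absorbed SW + ε·downward IR = σT_s⁴) with T_a⁴ = T_s⁴/2 reduces to T_s = T_e·[2/(2−ε)]^¼ = 81.08 K.

81 kelvin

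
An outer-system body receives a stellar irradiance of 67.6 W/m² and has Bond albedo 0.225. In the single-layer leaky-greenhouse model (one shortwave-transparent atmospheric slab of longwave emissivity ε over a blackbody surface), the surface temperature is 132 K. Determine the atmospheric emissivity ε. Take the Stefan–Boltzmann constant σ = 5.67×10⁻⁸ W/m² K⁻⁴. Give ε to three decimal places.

0.478

First, T_e = [67.60·(1−0.225)/(4σ)]^(1/4) = 123.3 K.
Since (2−ε)/2 = (T_e/T_s)⁴ = 0.7609, ε = 0.4783.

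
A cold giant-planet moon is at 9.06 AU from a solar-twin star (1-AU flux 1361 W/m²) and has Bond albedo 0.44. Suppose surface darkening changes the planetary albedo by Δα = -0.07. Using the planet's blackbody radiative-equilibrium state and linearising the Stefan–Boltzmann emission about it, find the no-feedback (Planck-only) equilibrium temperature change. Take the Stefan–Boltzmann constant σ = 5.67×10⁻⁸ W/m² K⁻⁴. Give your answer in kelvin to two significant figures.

2.5 K

Flux at the orbit: S = 1361/(9.06)² = 16.58 W/m².
Unperturbed T_e = [16.58·(1−0.44)/(4σ)]^¼ = 79.99 K.
The change in absorbed flux is Δ[S(1−α)/4] = −SΔα/4 = 0.2902 W/m².
The Planck feedback parameter is 4σT_e³ = 0.1161 W/m²/K.
So ΔT₀ = 0.2902/0.1161 = 2.50 K.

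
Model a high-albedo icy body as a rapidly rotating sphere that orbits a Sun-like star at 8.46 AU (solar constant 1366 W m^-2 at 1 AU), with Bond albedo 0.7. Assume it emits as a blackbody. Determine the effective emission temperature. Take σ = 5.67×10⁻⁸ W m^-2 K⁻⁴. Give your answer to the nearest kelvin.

Irradiance scales as 1/d², so S = 1366 W m^-2 × (1/8.46)² = 19.09 W m^-2.
The planet absorbs (1−α)S over its disc πR² and re-emits over 4πR², so the mean absorbed flux is (1−0.7)·19.09/4 = 1.431 W m^-2.
Balancing against σT⁴: T = (1.431/5.67×10⁻⁸)^(1/4) = 70.88 K.

71 kelvin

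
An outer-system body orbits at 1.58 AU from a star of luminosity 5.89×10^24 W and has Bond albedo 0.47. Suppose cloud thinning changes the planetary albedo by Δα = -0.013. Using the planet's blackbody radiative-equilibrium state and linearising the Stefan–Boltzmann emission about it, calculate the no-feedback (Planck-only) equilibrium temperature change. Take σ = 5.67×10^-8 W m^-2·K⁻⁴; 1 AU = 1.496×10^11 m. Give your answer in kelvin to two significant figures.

0.41 K

d = 1.58 × 1.496×10^11 m = 2.364×10^11 m.
Spreading L over a sphere of radius d: S = 5.89×10^24/(4π·2.36×10^11²) = 8.389 W m^-2.
Unperturbed T_e = [8.389·(1−0.47)/(4σ)]^¼ = 66.54 K.
TOA radiative forcing: ΔF = −S·Δα/4 = −8.389·(-0.013)/4 = 0.02727 W m^-2.
Linearising σT⁴ gives d(σT⁴)/dT = 4σT_e³ = 0.06682 W m^-2 per K.
ΔT₀ = ΔF/λ_P = 0.02727/0.06682 = 0.408 K.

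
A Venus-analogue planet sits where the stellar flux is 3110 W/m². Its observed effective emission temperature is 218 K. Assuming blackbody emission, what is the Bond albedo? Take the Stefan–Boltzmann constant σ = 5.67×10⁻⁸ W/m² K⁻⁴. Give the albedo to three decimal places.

0.835

Energy balance: S(1−α)/4 = σT⁴, so 1−α = 4σT⁴/S.
σT⁴ = 128.1 W/m², so 4σT⁴ = 512.2 W/m².
1−α = 512.2/3110 = 0.1647, so α = 0.8353.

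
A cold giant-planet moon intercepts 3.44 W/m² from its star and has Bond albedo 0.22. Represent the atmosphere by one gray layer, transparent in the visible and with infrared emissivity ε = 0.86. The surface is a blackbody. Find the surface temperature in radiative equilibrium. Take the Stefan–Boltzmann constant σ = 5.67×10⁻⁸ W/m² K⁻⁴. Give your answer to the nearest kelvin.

At the top of the atmosphere, σT_e⁴ = S(1−α)/4 = 0.6708 W/m², giving T_e = 58.65 K.
Surface balance with a leaky layer gives σT_s⁴ = σT_e⁴·2/(2−ε), so T_s = T_e·[2/(2−0.86)]^(1/4) = 67.50 K.

67 K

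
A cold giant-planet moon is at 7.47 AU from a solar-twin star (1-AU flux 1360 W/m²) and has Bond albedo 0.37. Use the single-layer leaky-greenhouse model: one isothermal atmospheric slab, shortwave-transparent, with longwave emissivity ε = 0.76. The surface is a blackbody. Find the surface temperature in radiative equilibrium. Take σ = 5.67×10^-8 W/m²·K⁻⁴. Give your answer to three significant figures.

Flux at the orbit: S = 1360/(7.47)² = 24.37 W/m².
The planet radiates to space at T_e = [S(1−α)/(4σ)]^(1/4) = 90.71 K.
The surface balance (absorbed SW + ε·downward IR = σT_s⁴) with T_a⁴ = T_s⁴/2 reduces to T_s = T_e·[2/(2−ε)]^¼ = 102.2 K.

102 kelvin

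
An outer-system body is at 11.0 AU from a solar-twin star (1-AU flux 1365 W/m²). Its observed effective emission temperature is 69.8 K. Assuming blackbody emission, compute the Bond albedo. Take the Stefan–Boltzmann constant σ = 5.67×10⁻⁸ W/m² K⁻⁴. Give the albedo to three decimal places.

0.523

Irradiance scales as 1/d², so S = 1365 W/m² × (1/11.0)² = 11.28 W/m².
From σT⁴ = S(1−α)/4 we invert for α: 1−α = 4σT⁴/S.
σT⁴ = 1.346 W/m², so 4σT⁴ = 5.384 W/m².
Hence α = 1 − 5.384/11.28 = 0.5228.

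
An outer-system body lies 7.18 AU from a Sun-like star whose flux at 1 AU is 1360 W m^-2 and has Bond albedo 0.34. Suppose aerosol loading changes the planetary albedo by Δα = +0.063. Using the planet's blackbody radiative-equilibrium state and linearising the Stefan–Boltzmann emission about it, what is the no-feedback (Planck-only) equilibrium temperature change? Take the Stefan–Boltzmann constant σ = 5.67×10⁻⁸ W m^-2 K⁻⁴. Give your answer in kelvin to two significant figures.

Flux at the orbit: S = 1360/(7.18)² = 26.38 W m^-2.
Unperturbed T_e = [26.38·(1−0.34)/(4σ)]^¼ = 93.60 K.
ΔF = −(S/4)Δα = −(26.38/4)×(+0.063) = -0.4155 W m^-2.
The Planck feedback parameter is 4σT_e³ = 0.1860 W m^-2/K.
Hence the no-feedback warming is ΔF/(4σT_e³) = -2.23 K.

-2.2 kelvin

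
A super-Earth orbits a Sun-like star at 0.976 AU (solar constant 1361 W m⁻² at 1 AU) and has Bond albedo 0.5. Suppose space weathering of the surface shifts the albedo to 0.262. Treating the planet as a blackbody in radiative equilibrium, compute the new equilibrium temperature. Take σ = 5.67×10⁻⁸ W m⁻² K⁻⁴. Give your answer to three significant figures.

Flux at the orbit: S = 1361/(0.976)² = 1429 W m⁻².
T₂ = [S(1−α₂)/(4σ)]^(1/4) = [1429·0.738/(4σ)]^(1/4) = 261.1 K.

261 K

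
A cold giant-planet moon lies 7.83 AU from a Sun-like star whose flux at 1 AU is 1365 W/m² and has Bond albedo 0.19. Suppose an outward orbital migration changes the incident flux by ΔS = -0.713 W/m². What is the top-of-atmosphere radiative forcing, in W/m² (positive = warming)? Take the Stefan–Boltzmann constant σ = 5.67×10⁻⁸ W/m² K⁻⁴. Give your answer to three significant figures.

By the inverse-square law, S = 1365/7.83² = 22.26 W/m².
ΔF = Δ[S(1−α)]/4 = (1−0.19)·-0.713/4 = -0.1444 W/m².

-0.144 W/m²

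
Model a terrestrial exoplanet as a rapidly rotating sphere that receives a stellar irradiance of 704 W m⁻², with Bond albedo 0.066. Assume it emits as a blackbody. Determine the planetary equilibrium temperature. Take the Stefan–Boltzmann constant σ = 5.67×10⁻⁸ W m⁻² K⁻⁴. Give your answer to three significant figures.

232 K

The planet absorbs (1−α)S over its disc πR² and re-emits over 4πR², so the mean absorbed flux is (1−0.066)·704.0/4 = 164.4 W m⁻².
Set σT⁴ = 164.4 → T = (164.4/σ)^(1/4) = 232.0 K.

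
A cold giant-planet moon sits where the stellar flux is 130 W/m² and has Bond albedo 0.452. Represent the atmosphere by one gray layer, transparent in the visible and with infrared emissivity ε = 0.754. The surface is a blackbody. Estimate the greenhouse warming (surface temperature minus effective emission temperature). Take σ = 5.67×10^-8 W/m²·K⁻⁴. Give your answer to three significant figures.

The planet radiates to space at T_e = [S(1−α)/(4σ)]^(1/4) = 133.1 K.
The surface balance (absorbed SW + ε·downward IR = σT_s⁴) with T_a⁴ = T_s⁴/2 reduces to T_s = T_e·[2/(2−ε)]^¼ = 149.8 K.
T_s − T_e = 149.8 − 133.1 = 16.72 K.

16.7 kelvin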